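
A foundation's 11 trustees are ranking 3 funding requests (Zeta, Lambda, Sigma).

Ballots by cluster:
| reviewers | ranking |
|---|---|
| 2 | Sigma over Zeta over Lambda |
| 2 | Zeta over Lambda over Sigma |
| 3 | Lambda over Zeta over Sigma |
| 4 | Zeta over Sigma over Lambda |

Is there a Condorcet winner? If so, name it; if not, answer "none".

Head-to-head results (11 reviewers):
Zeta vs Lambda: Zeta, 8–3.
Zeta vs Sigma: Zeta wins 9–2.
Lambda vs Sigma: Sigma wins 6–5.
Zeta beats each of Lambda, Sigma — Zeta is the Condorcet winner.

Zeta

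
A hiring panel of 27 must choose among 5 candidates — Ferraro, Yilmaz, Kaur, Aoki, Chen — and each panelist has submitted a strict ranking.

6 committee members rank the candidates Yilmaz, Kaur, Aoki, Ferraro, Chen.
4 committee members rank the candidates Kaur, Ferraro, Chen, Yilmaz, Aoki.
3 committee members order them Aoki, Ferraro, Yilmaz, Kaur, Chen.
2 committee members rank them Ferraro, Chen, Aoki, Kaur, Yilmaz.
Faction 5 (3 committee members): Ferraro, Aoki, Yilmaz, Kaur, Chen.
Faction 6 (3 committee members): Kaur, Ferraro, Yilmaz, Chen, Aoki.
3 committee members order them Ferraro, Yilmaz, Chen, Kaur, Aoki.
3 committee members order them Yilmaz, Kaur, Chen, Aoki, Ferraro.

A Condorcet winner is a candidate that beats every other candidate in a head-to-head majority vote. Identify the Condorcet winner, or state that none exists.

Pairwise majorities:
Ferraro vs Yilmaz: Ferraro wins 18–9.
Ferraro vs Kaur: Kaur, 16–11.
Ferraro vs Aoki: Ferraro wins 15–12.
Ferraro vs Chen: Ferraro, 24–3.
Yilmaz–Kaur: Yilmaz 18–9.
Yilmaz vs Aoki: Yilmaz wins 19–8.
Yilmaz vs Chen: Yilmaz wins 21–6.
Kaur vs Aoki: Kaur wins 19–8.
Kaur–Chen: Kaur 22–5.
Aoki–Chen: Chen 15–12.
No candidate is unbeaten: Ferraro loses to Kaur; Yilmaz loses to Ferraro; Kaur loses to Yilmaz; Aoki loses to Ferraro; Chen loses to Ferraro. In particular Ferraro → Yilmaz → Kaur → Ferraro is a majority cycle — no Condorcet winner exists.

none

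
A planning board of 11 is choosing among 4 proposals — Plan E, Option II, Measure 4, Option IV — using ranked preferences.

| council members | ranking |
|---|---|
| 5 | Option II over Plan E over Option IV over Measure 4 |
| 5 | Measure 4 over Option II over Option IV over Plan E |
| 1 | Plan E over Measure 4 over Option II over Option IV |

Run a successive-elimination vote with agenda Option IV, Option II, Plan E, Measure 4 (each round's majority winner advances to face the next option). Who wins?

Round 1: Option IV vs Option II — 0–11, Option II advances.
Round 2: Option II vs Plan E — 10–1, Option II advances.
Round 3: Option II vs Measure 4 — 5–6, Measure 4 advances.
The agenda winner is Measure 4.

Measure 4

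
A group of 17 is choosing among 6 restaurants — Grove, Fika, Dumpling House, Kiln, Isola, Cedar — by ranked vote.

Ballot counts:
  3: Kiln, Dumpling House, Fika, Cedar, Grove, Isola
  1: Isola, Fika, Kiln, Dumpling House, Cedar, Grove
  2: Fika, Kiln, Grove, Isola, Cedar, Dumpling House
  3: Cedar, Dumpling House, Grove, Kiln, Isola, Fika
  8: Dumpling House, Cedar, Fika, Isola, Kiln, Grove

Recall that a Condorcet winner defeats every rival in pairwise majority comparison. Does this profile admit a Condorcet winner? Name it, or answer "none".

Dumpling House

Head-to-head results (17 friends):
Grove vs Fika: Fika, 14–3.
Grove vs Dumpling House: Dumpling House wins 15–2.
Grove–Kiln: Kiln 14–3.
Grove vs Isola: Isola wins 9–8.
Grove vs Cedar: Cedar wins 15–2.
Fika vs Dumpling House: Dumpling House, 14–3.
Fika vs Kiln: Fika, 11–6.
Fika vs Isola: Fika, 13–4.
Fika–Cedar: Cedar 11–6.
Dumpling House vs Kiln: Dumpling House wins 11–6.
Dumpling House vs Isola: Dumpling House, 14–3.
Dumpling House vs Cedar: Dumpling House, 12–5.
Kiln vs Isola: Isola wins 9–8.
Kiln vs Cedar: Cedar, 11–6.
Isola vs Cedar: Cedar, 14–3.
Dumpling House defeats every rival head-to-head and is the Condorcet winner.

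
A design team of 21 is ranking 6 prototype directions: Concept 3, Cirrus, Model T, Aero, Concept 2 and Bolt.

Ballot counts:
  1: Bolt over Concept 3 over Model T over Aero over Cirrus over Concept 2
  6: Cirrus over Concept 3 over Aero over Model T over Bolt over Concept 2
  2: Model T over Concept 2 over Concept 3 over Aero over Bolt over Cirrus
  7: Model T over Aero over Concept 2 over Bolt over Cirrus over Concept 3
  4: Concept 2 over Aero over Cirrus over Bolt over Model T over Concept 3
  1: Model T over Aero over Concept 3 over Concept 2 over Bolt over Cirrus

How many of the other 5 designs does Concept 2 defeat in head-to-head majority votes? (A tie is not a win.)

Concept 2 against each rival (21 engineers):
Concept 2–Concept 3: Concept 2 13–8.
Concept 2 vs Cirrus: Concept 2 is ranked higher on 2+7+4+1 = 14 ballots, Cirrus on 7. Concept 2 wins 14–7.
Concept 2–Model T: Model T 17–4.
Concept 2 vs Aero: 2+4 = 6 for Concept 2, 15 for Aero — Aero by 15–6.
Concept 2–Bolt: Concept 2 14–7.
Concept 2 beats Concept 3, Cirrus, Bolt; loses to Model T, Aero — 3 pairwise wins.

3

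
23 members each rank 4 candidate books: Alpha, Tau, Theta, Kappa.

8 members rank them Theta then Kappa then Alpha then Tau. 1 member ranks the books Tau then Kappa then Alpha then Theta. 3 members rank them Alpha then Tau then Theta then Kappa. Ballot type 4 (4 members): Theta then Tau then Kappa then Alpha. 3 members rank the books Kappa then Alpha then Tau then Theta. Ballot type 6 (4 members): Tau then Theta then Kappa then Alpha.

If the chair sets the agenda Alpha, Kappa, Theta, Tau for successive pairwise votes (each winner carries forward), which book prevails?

Theta

Round 1: Alpha vs Kappa — 3–20, Kappa advances.
Round 2: Kappa vs Theta — 4–19, Theta advances.
Round 3: Theta vs Tau — 12–11, Theta advances.
The agenda winner is Theta.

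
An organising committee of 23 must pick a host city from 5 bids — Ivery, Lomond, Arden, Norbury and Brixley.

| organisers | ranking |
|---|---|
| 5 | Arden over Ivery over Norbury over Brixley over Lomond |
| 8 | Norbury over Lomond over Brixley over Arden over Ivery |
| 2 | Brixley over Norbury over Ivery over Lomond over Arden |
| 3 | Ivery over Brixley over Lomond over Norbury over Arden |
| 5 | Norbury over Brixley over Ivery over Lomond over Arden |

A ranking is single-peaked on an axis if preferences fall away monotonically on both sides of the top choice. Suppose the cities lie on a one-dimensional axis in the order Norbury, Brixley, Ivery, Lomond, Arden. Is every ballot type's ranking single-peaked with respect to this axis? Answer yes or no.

Axis positions: Norbury=1, Brixley=2, Ivery=3, Lomond=4, Arden=5.
Ballot type 1: ranking walks positions 5-3-1-2-4; Ivery is ranked above Lomond even though Lomond lies between Ivery and the peak Arden on the axis — preferences dip and rise again. Not single-peaked.
Ballot type 2: ranking walks positions 1-4-2-5-3; Lomond is ranked above Brixley even though Brixley lies between Lomond and the peak Norbury on the axis — preferences dip and rise again. Not single-peaked.
Ballot type 3 (peak Brixley at position 2): ranking walks positions 2-1-3-4-5, expanding outward from the peak — single-peaked.
Ballot type 4 (peak Ivery at position 3): ranking walks positions 3-2-4-1-5, expanding outward from the peak — single-peaked.
Ballot type 5 (peak Norbury at position 1): ranking walks positions 1-2-3-4-5, expanding outward from the peak — single-peaked.
Ballot type 1 violates single-peakedness, so the profile is not single-peaked on this axis.

no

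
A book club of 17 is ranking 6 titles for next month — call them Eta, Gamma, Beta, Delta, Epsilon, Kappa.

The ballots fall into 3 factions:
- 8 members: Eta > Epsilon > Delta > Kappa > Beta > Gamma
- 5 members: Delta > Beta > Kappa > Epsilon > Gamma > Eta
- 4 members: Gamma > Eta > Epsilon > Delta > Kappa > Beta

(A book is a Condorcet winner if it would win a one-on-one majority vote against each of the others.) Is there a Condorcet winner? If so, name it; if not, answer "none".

Check each pair by majority over 17 ballots:
Eta vs Gamma: 8 to 9, Gamma.
Eta vs Beta: Eta preferred on 8+4 = 12 ballots; Eta wins 12–5.
Eta vs Delta: 12 to 5, Eta.
Eta vs Epsilon: 12 to 5, Eta.
Eta vs Kappa: Eta preferred on 8+4 = 12 ballots; Eta wins 12–5.
Gamma vs Beta: 4 for Gamma, 13 for Beta — Beta by 13–4.
Gamma vs Delta: 4 to 13, Delta.
Gamma vs Epsilon: 4 for Gamma, 13 for Epsilon — Epsilon by 13–4.
Gamma vs Kappa: Gamma is ranked higher on 4 ballots, Kappa on 13. Kappa wins 13–4.
Beta vs Delta: Beta preferred on 0 ballots; Delta wins 17–0.
Beta vs Epsilon: Beta preferred on 5 ballots; Epsilon wins 12–5.
Beta vs Kappa: 5 for Beta, 12 for Kappa — Kappa by 12–5.
Delta vs Epsilon: 5 to 12, Epsilon.
Delta vs Kappa: Delta preferred on 8+5+4 = 17 ballots; Delta wins 17–0.
Epsilon vs Kappa: Epsilon preferred on 8+4 = 12 ballots; Epsilon wins 12–5.
Each book drops at least one matchup (Eta loses to Gamma; Gamma loses to Beta; Beta loses to Eta; Delta loses to Eta; Epsilon loses to Eta; Kappa loses to Eta); the cycle Eta beats Beta beats Gamma beats Eta rules out a Condorcet winner.

none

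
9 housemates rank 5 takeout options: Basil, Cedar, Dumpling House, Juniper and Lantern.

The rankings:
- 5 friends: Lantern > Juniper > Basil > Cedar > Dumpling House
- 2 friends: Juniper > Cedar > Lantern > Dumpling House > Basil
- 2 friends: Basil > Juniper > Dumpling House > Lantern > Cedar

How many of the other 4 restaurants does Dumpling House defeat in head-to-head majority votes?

0

Dumpling House against each rival (9 friends):
Dumpling House vs Basil: Dumpling House preferred on 2 ballots; Basil wins 7–2.
Dumpling House vs Cedar: 2 to 7, Cedar.
Dumpling House–Juniper: Juniper 9–0.
Dumpling House vs Lantern: 2 for Dumpling House, 7 for Lantern — Lantern by 7–2.
Dumpling House beats no one; loses to Basil, Cedar, Juniper, Lantern — 0 pairwise wins.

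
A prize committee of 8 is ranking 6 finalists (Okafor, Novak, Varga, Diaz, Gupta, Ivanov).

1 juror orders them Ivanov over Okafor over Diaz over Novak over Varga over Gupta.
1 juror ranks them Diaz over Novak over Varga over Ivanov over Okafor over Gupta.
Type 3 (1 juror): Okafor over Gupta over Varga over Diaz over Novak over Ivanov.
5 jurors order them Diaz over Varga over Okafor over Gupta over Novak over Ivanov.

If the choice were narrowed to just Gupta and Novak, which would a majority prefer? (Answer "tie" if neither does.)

Gupta

Ballots ranking Gupta above Novak: 1 + 5 = 6.
Ballots ranking Novak above Gupta: 8 − 6 = 2.
Gupta wins the head-to-head 6–2.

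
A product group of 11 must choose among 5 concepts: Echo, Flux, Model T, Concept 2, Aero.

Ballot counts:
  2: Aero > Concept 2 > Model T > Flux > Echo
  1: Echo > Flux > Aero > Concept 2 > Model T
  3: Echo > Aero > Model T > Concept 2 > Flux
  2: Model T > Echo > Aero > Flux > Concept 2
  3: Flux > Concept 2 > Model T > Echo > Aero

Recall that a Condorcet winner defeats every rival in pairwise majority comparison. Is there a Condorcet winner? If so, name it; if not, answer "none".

none

Check each pair by majority over 11 ballots:
Echo vs Flux: Echo, 6–5.
Echo vs Model T: Model T, 7–4.
Echo vs Concept 2: Echo, 6–5.
Echo vs Aero: Echo, 9–2.
Flux vs Model T: Model T, 7–4.
Flux–Concept 2: Flux 6–5.
Flux vs Aero: Aero, 7–4.
Model T vs Concept 2: Concept 2 wins 6–5.
Model T vs Aero: Aero wins 6–5.
Concept 2 vs Aero: Aero wins 8–3.
No design is unbeaten: Echo loses to Model T; Flux loses to Echo; Model T loses to Concept 2; Concept 2 loses to Echo; Aero loses to Echo. In particular Echo → Concept 2 → Model T → Echo is a majority cycle — no Condorcet winner exists.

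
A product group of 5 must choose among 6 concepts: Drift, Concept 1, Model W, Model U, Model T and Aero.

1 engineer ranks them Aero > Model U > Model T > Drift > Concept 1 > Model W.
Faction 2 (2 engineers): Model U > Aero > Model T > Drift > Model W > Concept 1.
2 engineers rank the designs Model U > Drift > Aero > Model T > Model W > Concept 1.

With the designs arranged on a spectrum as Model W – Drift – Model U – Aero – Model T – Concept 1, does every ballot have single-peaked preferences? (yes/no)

yes

Axis positions: Model W=1, Drift=2, Model U=3, Aero=4, Model T=5, Concept 1=6.
Faction 1 (peak Aero at position 4): ranking walks positions 4-3-5-2-6-1, expanding outward from the peak — single-peaked.
Faction 2 (peak Model U at position 3): ranking walks positions 3-4-5-2-1-6, expanding outward from the peak — single-peaked.
Faction 3 (peak Model U at position 3): ranking walks positions 3-2-4-5-1-6, expanding outward from the peak — single-peaked.
Every ranking is single-peaked on this axis.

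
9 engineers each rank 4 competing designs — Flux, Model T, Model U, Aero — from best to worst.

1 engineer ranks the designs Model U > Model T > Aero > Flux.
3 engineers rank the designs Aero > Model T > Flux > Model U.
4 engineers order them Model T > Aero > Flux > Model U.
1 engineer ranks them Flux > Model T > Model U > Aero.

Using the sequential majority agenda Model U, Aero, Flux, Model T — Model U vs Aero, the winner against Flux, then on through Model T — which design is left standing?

Model T

Round 1: Model U vs Aero — 2–7, Aero advances.
Round 2: Aero vs Flux — 8–1, Aero advances.
Round 3: Aero vs Model T — 3–6, Model T advances.
Model T survives the agenda.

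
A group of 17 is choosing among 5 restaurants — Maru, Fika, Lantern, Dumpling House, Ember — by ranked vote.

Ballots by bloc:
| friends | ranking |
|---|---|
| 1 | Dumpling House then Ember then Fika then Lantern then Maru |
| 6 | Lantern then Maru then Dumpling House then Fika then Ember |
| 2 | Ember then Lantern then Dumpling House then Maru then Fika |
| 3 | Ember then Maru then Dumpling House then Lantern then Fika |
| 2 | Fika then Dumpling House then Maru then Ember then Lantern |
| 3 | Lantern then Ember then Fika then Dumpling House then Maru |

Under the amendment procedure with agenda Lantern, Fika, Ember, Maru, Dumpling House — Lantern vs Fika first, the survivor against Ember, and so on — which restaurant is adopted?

Round 1: Lantern vs Fika — 14–3, Lantern advances.
Round 2: Lantern vs Ember — 9–8, Lantern advances.
Round 3: Lantern vs Maru — 12–5, Lantern advances.
Round 4: Lantern vs Dumpling House — 11–6, Lantern advances.
Lantern survives the agenda.

Lantern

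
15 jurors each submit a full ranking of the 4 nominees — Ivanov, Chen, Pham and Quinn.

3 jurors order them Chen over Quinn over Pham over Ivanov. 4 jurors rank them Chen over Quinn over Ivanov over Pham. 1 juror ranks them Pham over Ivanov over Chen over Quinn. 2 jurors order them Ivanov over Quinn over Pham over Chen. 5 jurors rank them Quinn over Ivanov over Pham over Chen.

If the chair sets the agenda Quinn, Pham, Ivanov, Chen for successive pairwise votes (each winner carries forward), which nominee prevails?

Round 1: Quinn vs Pham — 14–1, Quinn advances.
Round 2: Quinn vs Ivanov — 12–3, Quinn advances.
Round 3: Quinn vs Chen — 7–8, Chen advances.
Chen survives the agenda.

Chen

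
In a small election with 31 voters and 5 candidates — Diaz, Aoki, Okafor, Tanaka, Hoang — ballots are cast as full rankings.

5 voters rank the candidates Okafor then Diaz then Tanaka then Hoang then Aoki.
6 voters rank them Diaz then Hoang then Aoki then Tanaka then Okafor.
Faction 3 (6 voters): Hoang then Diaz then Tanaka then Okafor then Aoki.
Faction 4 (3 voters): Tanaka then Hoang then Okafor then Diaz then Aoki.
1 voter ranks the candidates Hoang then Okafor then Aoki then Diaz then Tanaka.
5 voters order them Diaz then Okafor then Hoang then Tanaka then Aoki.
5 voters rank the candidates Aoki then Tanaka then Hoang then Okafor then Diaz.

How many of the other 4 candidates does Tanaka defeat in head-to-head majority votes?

Tanaka against each rival (31 voters):
Tanaka vs Diaz: Diaz, 23–8.
Tanaka–Aoki: Tanaka 19–12.
Tanaka vs Okafor: Tanaka wins 20–11.
Tanaka–Hoang: Hoang 18–13.
Tanaka beats Aoki, Okafor; loses to Diaz, Hoang — 2 pairwise wins.

2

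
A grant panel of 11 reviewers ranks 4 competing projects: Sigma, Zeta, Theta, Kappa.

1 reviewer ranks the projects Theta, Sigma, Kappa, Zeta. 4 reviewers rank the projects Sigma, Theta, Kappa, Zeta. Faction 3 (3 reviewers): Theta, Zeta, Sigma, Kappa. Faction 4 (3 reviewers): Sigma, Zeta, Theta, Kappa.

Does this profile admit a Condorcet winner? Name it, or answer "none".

Sigma

Check each pair by majority over 11 ballots:
Sigma vs Zeta: Sigma is ranked higher on 1+4+3 = 8 ballots, Zeta on 3. Sigma wins 8–3.
Sigma vs Theta: Sigma preferred on 4+3 = 7 ballots; Sigma wins 7–4.
Sigma vs Kappa: 1+4+3+3 = 11 for Sigma, 0 for Kappa — Sigma by 11–0.
Zeta vs Theta: Zeta is ranked higher on 3 ballots, Theta on 8. Theta wins 8–3.
Zeta vs Kappa: 3+3 = 6 for Zeta, 5 for Kappa — Zeta by 6–5.
Theta vs Kappa: Theta is ranked higher on 1+4+3+3 = 11 ballots, Kappa on 0. Theta wins 11–0.
Sigma beats each of Zeta, Theta, Kappa — Sigma is the Condorcet winner.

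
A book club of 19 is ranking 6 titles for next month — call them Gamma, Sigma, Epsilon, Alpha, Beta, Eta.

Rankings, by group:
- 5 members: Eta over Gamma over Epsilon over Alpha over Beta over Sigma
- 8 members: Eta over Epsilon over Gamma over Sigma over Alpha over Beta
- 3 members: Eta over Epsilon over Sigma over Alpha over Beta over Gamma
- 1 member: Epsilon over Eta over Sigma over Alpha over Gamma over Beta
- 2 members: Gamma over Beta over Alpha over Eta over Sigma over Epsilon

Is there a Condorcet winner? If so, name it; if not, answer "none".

Eta

Check each pair by majority over 19 ballots:
Gamma vs Sigma: Gamma wins 15–4.
Gamma vs Epsilon: Epsilon wins 12–7.
Gamma vs Alpha: Gamma wins 15–4.
Gamma vs Beta: Gamma is ranked higher on 5+8+1+2 = 16 ballots, Beta on 3. Gamma wins 16–3.
Gamma vs Eta: Gamma is ranked higher on 2 ballots, Eta on 17. Eta wins 17–2.
Sigma vs Epsilon: 2 for Sigma, 17 for Epsilon — Epsilon by 17–2.
Sigma vs Alpha: 12 to 7, Sigma.
Sigma vs Beta: 8+3+1 = 12 for Sigma, 7 for Beta — Sigma by 12–7.
Sigma vs Eta: Sigma preferred on 0 ballots; Eta wins 19–0.
Epsilon vs Alpha: Epsilon wins 17–2.
Epsilon vs Beta: Epsilon wins 17–2.
Epsilon vs Eta: Eta, 18–1.
Alpha vs Beta: Alpha preferred on 5+8+3+1 = 17 ballots; Alpha wins 17–2.
Alpha vs Eta: Eta wins 17–2.
Beta vs Eta: 2 for Beta, 17 for Eta — Eta by 17–2.
Only Eta has no losses; Eta is the Condorcet winner.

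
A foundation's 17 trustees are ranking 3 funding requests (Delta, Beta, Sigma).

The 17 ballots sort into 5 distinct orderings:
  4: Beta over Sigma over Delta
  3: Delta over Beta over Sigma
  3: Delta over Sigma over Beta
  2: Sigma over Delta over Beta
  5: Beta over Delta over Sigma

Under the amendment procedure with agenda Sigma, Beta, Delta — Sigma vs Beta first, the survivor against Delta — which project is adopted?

Beta

Round 1: Sigma vs Beta — 5–12, Beta advances.
Round 2: Beta vs Delta — 9–8, Beta advances.
Beta survives the agenda.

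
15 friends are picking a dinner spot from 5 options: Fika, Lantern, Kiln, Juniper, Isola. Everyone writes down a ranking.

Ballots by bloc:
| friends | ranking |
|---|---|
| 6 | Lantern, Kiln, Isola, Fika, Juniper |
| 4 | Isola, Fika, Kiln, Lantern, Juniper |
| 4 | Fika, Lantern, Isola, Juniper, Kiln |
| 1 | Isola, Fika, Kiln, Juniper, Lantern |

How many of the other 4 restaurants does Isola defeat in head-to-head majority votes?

3

Isola against each rival (15 friends):
Isola vs Fika: Isola preferred on 6+4+1 = 11 ballots; Isola wins 11–4.
Isola vs Lantern: Isola preferred on 4+1 = 5 ballots; Lantern wins 10–5.
Isola vs Kiln: Isola, 9–6.
Isola–Juniper: Isola 15–0.
Isola beats Fika, Kiln, Juniper; loses to Lantern — 3 pairwise wins.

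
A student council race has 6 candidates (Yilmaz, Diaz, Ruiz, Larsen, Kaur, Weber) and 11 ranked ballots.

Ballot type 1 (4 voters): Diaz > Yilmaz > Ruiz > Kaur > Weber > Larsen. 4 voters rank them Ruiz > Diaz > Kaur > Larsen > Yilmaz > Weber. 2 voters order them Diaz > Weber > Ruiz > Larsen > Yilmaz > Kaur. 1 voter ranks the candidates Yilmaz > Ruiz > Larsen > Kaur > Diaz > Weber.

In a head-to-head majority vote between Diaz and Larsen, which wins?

Ballots ranking Diaz above Larsen: 4 + 4 + 2 = 10.
Ballots ranking Larsen above Diaz: 11 − 10 = 1.
Diaz wins the head-to-head 10–1.

Diaz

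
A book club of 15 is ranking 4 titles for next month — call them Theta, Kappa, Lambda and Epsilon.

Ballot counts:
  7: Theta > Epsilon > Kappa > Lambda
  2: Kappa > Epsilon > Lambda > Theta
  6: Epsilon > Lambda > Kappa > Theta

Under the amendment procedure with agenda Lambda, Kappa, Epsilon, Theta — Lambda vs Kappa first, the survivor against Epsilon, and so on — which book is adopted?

Round 1: Lambda vs Kappa — 6–9, Kappa advances.
Round 2: Kappa vs Epsilon — 2–13, Epsilon advances.
Round 3: Epsilon vs Theta — 8–7, Epsilon advances.
Epsilon survives the agenda.

Epsilon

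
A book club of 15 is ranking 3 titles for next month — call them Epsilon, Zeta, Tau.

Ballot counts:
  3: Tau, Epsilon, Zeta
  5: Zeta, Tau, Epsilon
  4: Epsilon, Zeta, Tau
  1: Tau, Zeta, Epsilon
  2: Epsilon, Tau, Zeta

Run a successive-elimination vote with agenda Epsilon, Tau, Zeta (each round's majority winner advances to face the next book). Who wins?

Round 1: Epsilon vs Tau — 6–9, Tau advances.
Round 2: Tau vs Zeta — 6–9, Zeta advances.
The agenda winner is Zeta.

Zeta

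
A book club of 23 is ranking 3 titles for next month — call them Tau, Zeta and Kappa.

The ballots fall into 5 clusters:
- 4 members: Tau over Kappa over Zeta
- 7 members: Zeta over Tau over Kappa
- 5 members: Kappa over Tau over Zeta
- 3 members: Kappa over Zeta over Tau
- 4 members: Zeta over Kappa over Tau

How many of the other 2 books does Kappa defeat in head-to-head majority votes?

2

Kappa against each rival (23 members):
Kappa vs Tau: 12 to 11, Kappa.
Kappa vs Zeta: Kappa, 12–11.
Kappa beats Tau, Zeta — 2 pairwise wins.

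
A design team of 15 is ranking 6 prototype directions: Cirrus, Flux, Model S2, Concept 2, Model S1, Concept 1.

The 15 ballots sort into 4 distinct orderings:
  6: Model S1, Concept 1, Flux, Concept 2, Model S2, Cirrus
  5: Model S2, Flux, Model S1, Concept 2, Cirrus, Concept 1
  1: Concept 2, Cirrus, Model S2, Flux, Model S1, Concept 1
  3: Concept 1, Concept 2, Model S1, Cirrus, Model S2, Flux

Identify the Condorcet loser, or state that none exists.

Cirrus

Head-to-head results (15 engineers):
Cirrus vs Flux: Flux, 11–4.
Cirrus vs Model S2: Cirrus is ranked higher on 1+3 = 4 ballots, Model S2 on 11. Model S2 wins 11–4.
Cirrus vs Concept 2: 0 to 15, Concept 2.
Cirrus vs Model S1: Model S1, 14–1.
Cirrus vs Concept 1: Cirrus preferred on 5+1 = 6 ballots; Concept 1 wins 9–6.
Flux vs Model S2: Flux is ranked higher on 6 ballots, Model S2 on 9. Model S2 wins 9–6.
Flux vs Concept 2: Flux, 11–4.
Flux vs Model S1: Model S1, 9–6.
Flux vs Concept 1: 5+1 = 6 for Flux, 9 for Concept 1 — Concept 1 by 9–6.
Model S2 vs Concept 2: Model S2 is ranked higher on 5 ballots, Concept 2 on 10. Concept 2 wins 10–5.
Model S2 vs Model S1: 6 to 9, Model S1.
Model S2 vs Concept 1: Model S2 preferred on 5+1 = 6 ballots; Concept 1 wins 9–6.
Concept 2–Model S1: Model S1 11–4.
Concept 2 vs Concept 1: Concept 2 preferred on 5+1 = 6 ballots; Concept 1 wins 9–6.
Model S1 vs Concept 1: Model S1, 12–3.
Cirrus loses to every other design — it is the Condorcet loser.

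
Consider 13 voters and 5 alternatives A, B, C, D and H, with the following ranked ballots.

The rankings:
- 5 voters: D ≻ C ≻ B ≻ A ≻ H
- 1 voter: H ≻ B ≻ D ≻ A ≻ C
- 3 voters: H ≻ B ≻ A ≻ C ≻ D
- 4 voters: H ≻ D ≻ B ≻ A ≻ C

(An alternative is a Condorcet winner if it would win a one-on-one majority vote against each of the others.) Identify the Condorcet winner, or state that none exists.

Pairwise majorities:
A vs B: B wins 13–0.
A–C: A 8–5.
A–D: D 10–3.
A–H: H 8–5.
B–C: B 8–5.
B–D: D 9–4.
B vs H: H wins 8–5.
C–D: D 10–3.
C–H: H 8–5.
D–H: H 8–5.
H defeats every rival head-to-head and is the Condorcet winner.

H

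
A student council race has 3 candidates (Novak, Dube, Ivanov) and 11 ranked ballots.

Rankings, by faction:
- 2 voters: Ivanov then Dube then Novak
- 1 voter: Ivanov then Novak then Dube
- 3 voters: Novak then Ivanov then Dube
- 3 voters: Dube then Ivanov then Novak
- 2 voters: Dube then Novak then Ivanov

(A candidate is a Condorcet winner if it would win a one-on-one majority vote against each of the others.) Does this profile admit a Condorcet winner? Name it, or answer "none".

Ivanov

Check each pair by majority over 11 ballots:
Novak vs Dube: Dube wins 7–4.
Novak vs Ivanov: Ivanov, 6–5.
Dube vs Ivanov: Ivanov, 6–5.
Ivanov defeats every rival head-to-head and is the Condorcet winner.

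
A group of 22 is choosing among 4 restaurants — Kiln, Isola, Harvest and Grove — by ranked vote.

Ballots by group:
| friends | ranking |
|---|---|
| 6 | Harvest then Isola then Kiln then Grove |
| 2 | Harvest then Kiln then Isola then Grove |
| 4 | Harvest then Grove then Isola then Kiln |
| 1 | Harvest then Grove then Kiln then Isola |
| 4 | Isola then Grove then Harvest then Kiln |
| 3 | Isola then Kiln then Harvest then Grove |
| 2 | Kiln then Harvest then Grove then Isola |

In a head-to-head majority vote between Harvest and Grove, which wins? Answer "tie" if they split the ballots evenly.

Harvest

Ballots ranking Harvest above Grove: 6 + 2 + 4 + 1 + 3 + 2 = 18.
Ballots ranking Grove above Harvest: 22 − 18 = 4.
Harvest wins the head-to-head 18–4.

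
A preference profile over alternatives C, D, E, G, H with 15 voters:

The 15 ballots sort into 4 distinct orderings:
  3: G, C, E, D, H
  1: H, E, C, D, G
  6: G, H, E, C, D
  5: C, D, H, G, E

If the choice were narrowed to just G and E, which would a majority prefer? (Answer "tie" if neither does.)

G

Ballots ranking G above E: 3 + 6 + 5 = 14.
Ballots ranking E above G: 15 − 14 = 1.
G wins the head-to-head 14–1.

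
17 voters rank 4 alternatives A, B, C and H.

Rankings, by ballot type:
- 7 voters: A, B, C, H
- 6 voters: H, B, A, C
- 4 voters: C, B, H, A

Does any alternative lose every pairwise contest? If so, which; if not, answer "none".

none

Pairwise majorities:
A vs B: B wins 10–7.
A vs C: A, 13–4.
A vs H: H, 10–7.
B–C: B 13–4.
B vs H: B preferred on 7+4 = 11 ballots; B wins 11–6.
C vs H: C wins 11–6.
No alternative is winless: A beats C; B beats A; C beats H; H beats A. There is no Condorcet loser.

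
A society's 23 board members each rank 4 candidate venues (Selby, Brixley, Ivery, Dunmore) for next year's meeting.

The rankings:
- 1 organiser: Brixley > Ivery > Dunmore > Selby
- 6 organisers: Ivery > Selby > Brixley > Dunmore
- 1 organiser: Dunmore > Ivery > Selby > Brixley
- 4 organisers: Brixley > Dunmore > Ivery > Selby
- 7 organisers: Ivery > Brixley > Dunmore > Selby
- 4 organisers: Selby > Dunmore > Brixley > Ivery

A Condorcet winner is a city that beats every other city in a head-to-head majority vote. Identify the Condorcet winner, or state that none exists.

Head-to-head results (23 organisers):
Selby vs Brixley: Brixley wins 12–11.
Selby vs Ivery: Selby is ranked higher on 4 ballots, Ivery on 19. Ivery wins 19–4.
Selby vs Dunmore: Selby is ranked higher on 6+4 = 10 ballots, Dunmore on 13. Dunmore wins 13–10.
Brixley vs Ivery: Ivery, 14–9.
Brixley–Dunmore: Brixley 18–5.
Ivery vs Dunmore: 1+6+7 = 14 for Ivery, 9 for Dunmore — Ivery by 14–9.
Ivery beats each of Selby, Brixley, Dunmore — Ivery is the Condorcet winner.

Ivery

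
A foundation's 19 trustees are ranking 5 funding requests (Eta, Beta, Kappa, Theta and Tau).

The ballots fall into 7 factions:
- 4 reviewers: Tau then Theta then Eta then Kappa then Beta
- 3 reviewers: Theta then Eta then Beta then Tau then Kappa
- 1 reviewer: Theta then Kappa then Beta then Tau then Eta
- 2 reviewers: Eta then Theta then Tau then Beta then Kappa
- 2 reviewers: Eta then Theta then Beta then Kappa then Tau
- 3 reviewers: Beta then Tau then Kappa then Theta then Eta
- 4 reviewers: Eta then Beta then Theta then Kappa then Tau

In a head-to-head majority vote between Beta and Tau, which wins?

Beta

Ballots ranking Beta above Tau: 3 + 1 + 2 + 3 + 4 = 13.
Ballots ranking Tau above Beta: 19 − 13 = 6.
Beta wins the head-to-head 13–6.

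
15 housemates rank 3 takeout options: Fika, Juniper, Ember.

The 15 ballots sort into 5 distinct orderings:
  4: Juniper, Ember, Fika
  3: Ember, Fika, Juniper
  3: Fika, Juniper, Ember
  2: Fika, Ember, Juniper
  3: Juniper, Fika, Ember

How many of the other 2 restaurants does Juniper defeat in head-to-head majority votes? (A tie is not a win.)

Juniper against each rival (15 friends):
Juniper vs Fika: Fika, 8–7.
Juniper vs Ember: 10 to 5, Juniper.
Juniper beats Ember; loses to Fika — 1 pairwise win.

1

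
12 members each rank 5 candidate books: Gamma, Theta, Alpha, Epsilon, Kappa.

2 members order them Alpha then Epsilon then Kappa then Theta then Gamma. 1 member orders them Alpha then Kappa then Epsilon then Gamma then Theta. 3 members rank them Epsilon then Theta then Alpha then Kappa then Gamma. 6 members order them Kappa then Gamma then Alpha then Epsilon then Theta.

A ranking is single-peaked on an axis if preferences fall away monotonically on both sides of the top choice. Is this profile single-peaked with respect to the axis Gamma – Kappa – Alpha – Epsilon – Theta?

yes

Axis positions: Gamma=1, Kappa=2, Alpha=3, Epsilon=4, Theta=5.
Type 1 (peak Alpha at position 3): ranking walks positions 3-4-2-5-1, expanding outward from the peak — single-peaked.
Type 2 (peak Alpha at position 3): ranking walks positions 3-2-4-1-5, expanding outward from the peak — single-peaked.
Type 3 (peak Epsilon at position 4): ranking walks positions 4-5-3-2-1, expanding outward from the peak — single-peaked.
Type 4 (peak Kappa at position 2): ranking walks positions 2-1-3-4-5, expanding outward from the peak — single-peaked.
Every ranking is single-peaked on this axis.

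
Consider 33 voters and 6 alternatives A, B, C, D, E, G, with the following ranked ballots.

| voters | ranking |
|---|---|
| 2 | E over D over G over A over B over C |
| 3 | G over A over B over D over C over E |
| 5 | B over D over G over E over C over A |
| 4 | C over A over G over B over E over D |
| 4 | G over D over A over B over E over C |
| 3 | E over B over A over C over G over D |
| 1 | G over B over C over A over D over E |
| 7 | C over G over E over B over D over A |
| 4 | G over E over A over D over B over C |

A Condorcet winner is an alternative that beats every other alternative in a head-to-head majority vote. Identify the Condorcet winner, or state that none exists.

Pairwise majorities:
A vs B: A is ranked higher on 2+3+4+4+4 = 17 ballots, B on 16. A wins 17–16.
A vs C: A preferred on 2+3+4+3+4 = 16 ballots; C wins 17–16.
A vs D: 15 to 18, D.
A vs E: 3+4+4+1 = 12 for A, 21 for E — E by 21–12.
A vs G: A is ranked higher on 4+3 = 7 ballots, G on 26. G wins 26–7.
B vs C: 22 for B, 11 for C — B by 22–11.
B vs D: 23 to 10, B.
B vs E: 3+5+4+4+1 = 17 for B, 16 for E — B by 17–16.
B vs G: B is ranked higher on 5+3 = 8 ballots, G on 25. G wins 25–8.
C vs D: 15 to 18, D.
C vs E: C preferred on 3+4+1+7 = 15 ballots; E wins 18–15.
C vs G: 4+3+7 = 14 for C, 19 for G — G by 19–14.
D vs E: D preferred on 3+5+4+1 = 13 ballots; E wins 20–13.
D vs G: 2+5 = 7 for D, 26 for G — G by 26–7.
E vs G: 5 to 28, G.
G beats each of A, B, C, D, E — G is the Condorcet winner.

G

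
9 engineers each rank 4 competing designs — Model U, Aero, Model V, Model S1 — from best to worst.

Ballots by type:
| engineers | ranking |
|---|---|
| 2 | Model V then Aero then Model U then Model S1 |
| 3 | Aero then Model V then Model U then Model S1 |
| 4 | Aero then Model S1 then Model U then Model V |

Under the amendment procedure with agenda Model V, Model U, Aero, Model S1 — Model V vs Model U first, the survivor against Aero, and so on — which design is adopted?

Round 1: Model V vs Model U — 5–4, Model V advances.
Round 2: Model V vs Aero — 2–7, Aero advances.
Round 3: Aero vs Model S1 — 9–0, Aero advances.
The agenda winner is Aero.

Aero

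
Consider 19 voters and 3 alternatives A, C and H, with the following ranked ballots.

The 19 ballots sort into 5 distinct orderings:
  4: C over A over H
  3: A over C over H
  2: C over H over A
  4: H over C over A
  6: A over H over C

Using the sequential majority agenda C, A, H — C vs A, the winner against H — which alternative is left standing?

Round 1: C vs A — 10–9, C advances.
Round 2: C vs H — 9–10, H advances.
The agenda winner is H.

H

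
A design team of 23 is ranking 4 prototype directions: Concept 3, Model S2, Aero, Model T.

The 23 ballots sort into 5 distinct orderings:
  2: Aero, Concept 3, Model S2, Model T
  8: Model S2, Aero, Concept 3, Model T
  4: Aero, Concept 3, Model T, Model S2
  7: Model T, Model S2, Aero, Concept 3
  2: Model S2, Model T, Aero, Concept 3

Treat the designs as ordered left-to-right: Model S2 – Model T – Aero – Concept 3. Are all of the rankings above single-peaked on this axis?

Axis positions: Model S2=1, Model T=2, Aero=3, Concept 3=4.
Faction 1: ranking walks positions 3-4-1-2; Model S2 is ranked above Model T even though Model T lies between Model S2 and the peak Aero on the axis — preferences dip and rise again. Not single-peaked.
Faction 2: ranking walks positions 1-3-4-2; Aero is ranked above Model T even though Model T lies between Aero and the peak Model S2 on the axis — preferences dip and rise again. Not single-peaked.
Faction 3 (peak Aero at position 3): ranking walks positions 3-4-2-1, expanding outward from the peak — single-peaked.
Faction 4 (peak Model T at position 2): ranking walks positions 2-1-3-4, expanding outward from the peak — single-peaked.
Faction 5 (peak Model S2 at position 1): ranking walks positions 1-2-3-4, expanding outward from the peak — single-peaked.
Faction 1 violates single-peakedness, so the profile is not single-peaked on this axis.

no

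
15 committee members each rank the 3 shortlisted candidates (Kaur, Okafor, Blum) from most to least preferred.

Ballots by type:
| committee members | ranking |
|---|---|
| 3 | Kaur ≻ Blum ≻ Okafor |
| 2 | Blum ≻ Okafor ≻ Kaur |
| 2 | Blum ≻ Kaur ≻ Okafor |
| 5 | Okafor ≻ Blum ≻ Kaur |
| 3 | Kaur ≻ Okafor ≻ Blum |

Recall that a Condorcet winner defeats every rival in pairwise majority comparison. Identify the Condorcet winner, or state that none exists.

Pairwise majorities:
Kaur vs Okafor: Kaur preferred on 3+2+3 = 8 ballots; Kaur wins 8–7.
Kaur vs Blum: Blum, 9–6.
Okafor vs Blum: Okafor wins 8–7.
No candidate is unbeaten: Kaur loses to Blum; Okafor loses to Kaur; Blum loses to Okafor. In particular Kaur → Okafor → Blum → Kaur is a majority cycle — no Condorcet winner exists.

none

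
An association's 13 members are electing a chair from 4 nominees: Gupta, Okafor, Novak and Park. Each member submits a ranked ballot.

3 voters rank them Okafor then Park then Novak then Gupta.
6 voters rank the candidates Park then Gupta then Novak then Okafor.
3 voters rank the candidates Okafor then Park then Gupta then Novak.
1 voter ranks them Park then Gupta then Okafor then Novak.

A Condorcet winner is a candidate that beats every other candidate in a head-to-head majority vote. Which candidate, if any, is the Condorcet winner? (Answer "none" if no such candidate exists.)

Park

Check each pair by majority over 13 ballots:
Gupta vs Okafor: Gupta, 7–6.
Gupta–Novak: Gupta 10–3.
Gupta vs Park: Park, 13–0.
Okafor vs Novak: Okafor, 7–6.
Okafor vs Park: 6 to 7, Park.
Novak vs Park: 0 for Novak, 13 for Park — Park by 13–0.
Park defeats every rival head-to-head and is the Condorcet winner.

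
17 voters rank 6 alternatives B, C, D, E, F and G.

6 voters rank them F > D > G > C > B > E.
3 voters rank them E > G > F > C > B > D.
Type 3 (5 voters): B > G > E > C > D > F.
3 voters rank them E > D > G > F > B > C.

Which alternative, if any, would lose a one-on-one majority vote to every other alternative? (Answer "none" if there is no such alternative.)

none

Head-to-head results (17 voters):
B vs C: C, 9–8.
B vs D: D, 9–8.
B vs E: B, 11–6.
B vs F: 5 for B, 12 for F — F by 12–5.
B vs G: 5 for B, 12 for G — G by 12–5.
C vs D: C preferred on 3+5 = 8 ballots; D wins 9–8.
C vs E: 6 for C, 11 for E — E by 11–6.
C vs F: 5 for C, 12 for F — F by 12–5.
C–G: G 17–0.
D vs E: E wins 11–6.
D vs F: F wins 9–8.
D vs G: 9 to 8, D.
E vs F: E preferred on 3+5+3 = 11 ballots; E wins 11–6.
E vs G: 6 to 11, G.
F vs G: 6 to 11, G.
Every alternative wins at least one matchup (B beats E; C beats B; D beats B; E beats C; F beats B; G beats B), so there is no Condorcet loser.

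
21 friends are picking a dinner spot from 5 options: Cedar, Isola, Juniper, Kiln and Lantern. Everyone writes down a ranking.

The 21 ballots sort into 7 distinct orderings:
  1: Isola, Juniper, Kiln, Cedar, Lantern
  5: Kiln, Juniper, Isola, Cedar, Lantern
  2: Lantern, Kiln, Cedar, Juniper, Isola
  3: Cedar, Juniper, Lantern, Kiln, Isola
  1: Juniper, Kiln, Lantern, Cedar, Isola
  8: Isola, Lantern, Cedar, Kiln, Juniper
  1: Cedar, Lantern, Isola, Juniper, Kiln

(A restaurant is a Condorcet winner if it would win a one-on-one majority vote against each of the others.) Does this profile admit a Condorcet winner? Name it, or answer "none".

none

Check each pair by majority over 21 ballots:
Cedar vs Isola: Cedar is ranked higher on 2+3+1+1 = 7 ballots, Isola on 14. Isola wins 14–7.
Cedar vs Juniper: Cedar is ranked higher on 2+3+8+1 = 14 ballots, Juniper on 7. Cedar wins 14–7.
Cedar vs Kiln: Cedar is ranked higher on 3+8+1 = 12 ballots, Kiln on 9. Cedar wins 12–9.
Cedar vs Lantern: Cedar preferred on 1+5+3+1 = 10 ballots; Lantern wins 11–10.
Isola vs Juniper: Isola preferred on 1+8+1 = 10 ballots; Juniper wins 11–10.
Isola vs Kiln: Isola is ranked higher on 1+8+1 = 10 ballots, Kiln on 11. Kiln wins 11–10.
Isola vs Lantern: Isola preferred on 1+5+8 = 14 ballots; Isola wins 14–7.
Juniper vs Kiln: 6 to 15, Kiln.
Juniper vs Lantern: Juniper is ranked higher on 1+5+3+1 = 10 ballots, Lantern on 11. Lantern wins 11–10.
Kiln vs Lantern: Kiln is ranked higher on 1+5+1 = 7 ballots, Lantern on 14. Lantern wins 14–7.
Every restaurant loses at least once (Cedar loses to Isola; Isola loses to Juniper; Juniper loses to Cedar; Kiln loses to Cedar; Lantern loses to Isola). The majority relation contains the cycle Cedar > Juniper > Isola > Cedar, so there is no Condorcet winner.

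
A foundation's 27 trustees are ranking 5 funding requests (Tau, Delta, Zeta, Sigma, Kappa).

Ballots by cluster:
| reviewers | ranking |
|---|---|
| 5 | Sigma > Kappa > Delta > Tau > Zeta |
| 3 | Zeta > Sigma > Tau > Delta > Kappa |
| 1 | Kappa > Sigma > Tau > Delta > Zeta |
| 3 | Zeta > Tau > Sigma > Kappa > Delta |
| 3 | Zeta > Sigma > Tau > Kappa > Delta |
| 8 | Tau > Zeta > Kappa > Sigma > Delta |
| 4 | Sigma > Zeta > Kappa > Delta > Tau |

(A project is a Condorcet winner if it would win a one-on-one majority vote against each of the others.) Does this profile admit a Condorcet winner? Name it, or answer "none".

none

Pairwise majorities:
Tau vs Delta: Tau wins 18–9.
Tau vs Zeta: Tau wins 14–13.
Tau–Sigma: Sigma 16–11.
Tau vs Kappa: Tau, 17–10.
Delta vs Zeta: Zeta, 21–6.
Delta–Sigma: Sigma 27–0.
Delta vs Kappa: Kappa, 24–3.
Zeta–Sigma: Zeta 17–10.
Zeta vs Kappa: Zeta, 21–6.
Sigma vs Kappa: Sigma, 18–9.
No project is unbeaten: Tau loses to Sigma; Delta loses to Tau; Zeta loses to Tau; Sigma loses to Zeta; Kappa loses to Tau. In particular Tau > Zeta > Sigma > Tau is a majority cycle — no Condorcet winner exists.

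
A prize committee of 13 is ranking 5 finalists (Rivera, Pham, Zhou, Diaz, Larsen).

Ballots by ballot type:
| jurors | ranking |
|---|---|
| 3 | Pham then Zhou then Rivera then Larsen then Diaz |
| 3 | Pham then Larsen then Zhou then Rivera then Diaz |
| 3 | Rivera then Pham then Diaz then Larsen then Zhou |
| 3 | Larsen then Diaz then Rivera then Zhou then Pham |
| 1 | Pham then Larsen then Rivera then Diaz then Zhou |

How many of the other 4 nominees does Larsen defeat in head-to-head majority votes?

Larsen against each rival (13 jurors):
Larsen–Rivera: Larsen 7–6.
Larsen vs Pham: Larsen is ranked higher on 3 ballots, Pham on 10. Pham wins 10–3.
Larsen vs Zhou: Larsen is ranked higher on 3+3+3+1 = 10 ballots, Zhou on 3. Larsen wins 10–3.
Larsen vs Diaz: 3+3+3+1 = 10 for Larsen, 3 for Diaz — Larsen by 10–3.
Larsen beats Rivera, Zhou, Diaz; loses to Pham — 3 pairwise wins.

3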